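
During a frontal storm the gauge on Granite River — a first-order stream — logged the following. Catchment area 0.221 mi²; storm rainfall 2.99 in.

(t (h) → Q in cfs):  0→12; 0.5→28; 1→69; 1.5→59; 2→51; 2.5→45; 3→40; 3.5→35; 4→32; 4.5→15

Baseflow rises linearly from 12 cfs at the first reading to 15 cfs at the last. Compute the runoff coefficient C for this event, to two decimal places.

C ≈ 0.29

ΣQ_DR = 251.0 cfs; V = ΣQ_DR·Δt = 4.518 × 10^5 ft³.
Runoff depth d = V / A = 0.8800 in.
C = d / P = 0.8800 / 2.99 = 0.29.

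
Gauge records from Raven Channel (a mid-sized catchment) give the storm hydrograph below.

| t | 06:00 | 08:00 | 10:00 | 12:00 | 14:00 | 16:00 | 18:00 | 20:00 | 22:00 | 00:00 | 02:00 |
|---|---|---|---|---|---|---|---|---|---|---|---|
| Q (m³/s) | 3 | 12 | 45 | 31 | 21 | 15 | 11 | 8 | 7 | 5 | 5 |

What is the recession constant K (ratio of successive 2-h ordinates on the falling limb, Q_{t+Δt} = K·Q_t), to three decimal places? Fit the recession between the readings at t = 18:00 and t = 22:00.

Using the recession-limb readings at t = 18:00 and t = 22:00: Q falls from 11 to 7 m³/s over 2 intervals.
K = (Q₂/Q₁)^(1/2) = (7/11)^(1/2) = 0.798.

K ≈ 0.798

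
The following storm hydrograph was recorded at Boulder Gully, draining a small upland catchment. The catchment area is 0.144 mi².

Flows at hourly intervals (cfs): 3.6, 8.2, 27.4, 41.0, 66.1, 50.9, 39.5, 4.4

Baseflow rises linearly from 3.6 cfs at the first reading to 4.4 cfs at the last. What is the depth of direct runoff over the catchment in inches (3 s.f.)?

d ≈ 2.25 in

Direct runoff: 0.00, 4.49, 23.57, 37.06, 62.04, 46.73, 35.21, 0.00 cfs; ΣQ_DR = 209.1 cfs.
V = ΣQ_DR · Δt = 209.1 × 3600 s = 7.528 × 10^5 ft³.
Over A = 0.144 mi², depth = V / A = 2.25 in.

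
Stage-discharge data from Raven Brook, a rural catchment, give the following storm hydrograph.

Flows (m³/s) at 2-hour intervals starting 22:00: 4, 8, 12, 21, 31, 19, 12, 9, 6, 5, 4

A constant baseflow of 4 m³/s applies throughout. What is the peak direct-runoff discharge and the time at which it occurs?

Q_p = 27.0 m³/s at t = 06:00

Subtracting baseflow gives direct-runoff ordinates: 0.0, 4.0, 8.0, 17.0, 27.0, 15.0, 8.0, 5.0, 2.0, 1.0, 0.0 m³/s.
The maximum is 27.0 m³/s, occurring at the reading for t = 06:00.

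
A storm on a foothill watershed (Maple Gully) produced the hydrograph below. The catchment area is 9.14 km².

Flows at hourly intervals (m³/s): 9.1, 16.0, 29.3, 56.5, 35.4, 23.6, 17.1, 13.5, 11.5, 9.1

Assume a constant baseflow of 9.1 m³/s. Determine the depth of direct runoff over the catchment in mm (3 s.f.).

Direct runoff: 0.0, 6.9, 20.2, 47.4, 26.3, 14.5, 8.0, 4.4, 2.4, 0.0 m³/s; ΣQ_DR = 130.1 m³/s.
V = ΣQ_DR · Δt = 130.1 × 3600 s = 4.684 × 10^5 m³.
Over A = 9.14 km², depth = V / A = 51.2 mm.

d ≈ 51.2 mm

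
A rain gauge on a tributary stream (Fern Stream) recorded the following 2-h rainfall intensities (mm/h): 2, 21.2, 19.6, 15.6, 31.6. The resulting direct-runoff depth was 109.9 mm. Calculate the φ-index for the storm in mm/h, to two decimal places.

φ ≈ 8.26 mm/h

Only the 4 blocks with intensity above φ contribute runoff: 21.2, 19.6, 15.6, 31.6 mm/h.
Σ(I−φ)·Δt = d  ⇒  (21.2+19.6+15.6+31.6 − 4φ)·2 = 109.9
φ = (88.00 − 109.9/2) / 4 = 8.26 mm/h.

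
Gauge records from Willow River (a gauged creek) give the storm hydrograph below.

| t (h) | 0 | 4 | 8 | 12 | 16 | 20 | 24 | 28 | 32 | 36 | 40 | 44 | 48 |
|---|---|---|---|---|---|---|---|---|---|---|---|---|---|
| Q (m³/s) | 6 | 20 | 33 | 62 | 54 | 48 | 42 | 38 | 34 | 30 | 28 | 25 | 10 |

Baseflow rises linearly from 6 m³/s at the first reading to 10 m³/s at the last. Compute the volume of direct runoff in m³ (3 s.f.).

V ≈ 4.69 × 10^6 m³

Direct-runoff ordinates (Q − Q_b): 0.00, 13.67, 26.33, 55.00, 46.67, 40.33, 34.00, 29.67, 25.33, 21.00, 18.67, 15.33, 0.00 m³/s.
ΣQ_DR = 326.0 m³/s.
With Δt = 4 h = 14400 s, V = ΣQ_DR · Δt = 326.0 × 14400 = 4.69 × 10^6 m³.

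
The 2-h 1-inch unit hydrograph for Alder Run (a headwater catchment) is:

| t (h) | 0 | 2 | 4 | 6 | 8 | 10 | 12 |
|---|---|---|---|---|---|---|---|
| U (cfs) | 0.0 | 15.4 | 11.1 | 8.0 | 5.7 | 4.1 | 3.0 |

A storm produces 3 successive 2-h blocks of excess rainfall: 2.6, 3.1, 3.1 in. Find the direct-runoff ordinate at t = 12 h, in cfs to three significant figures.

By discrete convolution, Q_j = Σ (P_i / 1 in) · U_{j−i}.
At t = 12 h (j=6): Q = (2.6/1)·3.0 + (3.1/1)·4.1 + (3.1/1)·5.7 = 38.2 cfs.

Q ≈ 38.2 cfs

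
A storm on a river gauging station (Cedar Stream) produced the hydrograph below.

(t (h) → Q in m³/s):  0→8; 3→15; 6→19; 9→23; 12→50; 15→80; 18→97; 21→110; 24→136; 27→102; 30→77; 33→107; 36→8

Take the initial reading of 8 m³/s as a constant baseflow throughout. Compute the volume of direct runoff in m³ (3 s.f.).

V ≈ 7.86 × 10^6 m³

Direct-runoff ordinates (Q − Q_b): 0.0, 7.0, 11.0, 15.0, 42.0, 72.0, 89.0, 102.0, 128.0, 94.0, 69.0, 99.0, 0.0 m³/s.
ΣQ_DR = 728.0 m³/s.
With Δt = 3 h = 10800 s, V = ΣQ_DR · Δt = 728.0 × 10800 = 7.86 × 10^6 m³.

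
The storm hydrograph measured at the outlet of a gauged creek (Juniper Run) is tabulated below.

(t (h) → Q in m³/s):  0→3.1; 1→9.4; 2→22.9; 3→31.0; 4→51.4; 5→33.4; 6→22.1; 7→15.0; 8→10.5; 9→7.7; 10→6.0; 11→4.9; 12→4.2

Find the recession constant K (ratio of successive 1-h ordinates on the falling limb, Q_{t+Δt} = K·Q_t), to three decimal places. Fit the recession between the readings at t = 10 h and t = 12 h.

Using the recession-limb readings at t = 10 h and t = 12 h: Q falls from 6.0 to 4.2 m³/s over 2 intervals.
K = (Q₂/Q₁)^(1/2) = (4.2/6.0)^(1/2) = 0.837.

K ≈ 0.837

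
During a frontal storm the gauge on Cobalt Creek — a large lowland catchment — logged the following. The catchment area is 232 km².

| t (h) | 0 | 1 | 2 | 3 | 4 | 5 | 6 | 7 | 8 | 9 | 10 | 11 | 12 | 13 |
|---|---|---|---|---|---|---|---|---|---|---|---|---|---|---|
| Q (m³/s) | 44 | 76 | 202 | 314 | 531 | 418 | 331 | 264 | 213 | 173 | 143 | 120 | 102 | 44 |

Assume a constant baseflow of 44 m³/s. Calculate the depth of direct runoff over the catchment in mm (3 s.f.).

Direct runoff: 0.0, 32.0, 158.0, 270.0, 487.0, 374.0, 287.0, 220.0, 169.0, 129.0, 99.0, 76.0, 58.0, 0.0 m³/s; ΣQ_DR = 2359 m³/s.
V = ΣQ_DR · Δt = 2359 × 3600 s = 8.492 × 10^6 m³.
Over A = 232 km², depth = V / A = 36.6 mm.

d ≈ 36.6 mm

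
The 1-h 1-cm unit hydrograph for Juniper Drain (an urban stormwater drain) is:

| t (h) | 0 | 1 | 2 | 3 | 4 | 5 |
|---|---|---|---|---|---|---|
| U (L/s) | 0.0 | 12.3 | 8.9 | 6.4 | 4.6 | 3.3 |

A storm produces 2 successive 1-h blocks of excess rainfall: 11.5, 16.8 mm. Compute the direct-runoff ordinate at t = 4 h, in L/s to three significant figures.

By discrete convolution, Q_j = Σ (P_i / 10 mm) · U_{j−i}.
At t = 4 h (j=4): Q = (11.5/10)·4.6 + (16.8/10)·6.4 = 16.0 L/s.

Q ≈ 16.0 L/s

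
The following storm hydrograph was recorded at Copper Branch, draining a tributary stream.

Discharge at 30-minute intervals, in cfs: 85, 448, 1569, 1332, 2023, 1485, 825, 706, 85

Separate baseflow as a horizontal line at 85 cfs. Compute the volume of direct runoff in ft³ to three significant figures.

Direct-runoff ordinates (Q − Q_b): 0.0, 363.0, 1484.0, 1247.0, 1938.0, 1400.0, 740.0, 621.0, 0.0 cfs.
ΣQ_DR = 7793 cfs.
With Δt = 0.5 h = 1800 s, V = ΣQ_DR · Δt = 7793 × 1800 = 1.40 × 10^7 ft³.

V ≈ 1.40 × 10^7 ft³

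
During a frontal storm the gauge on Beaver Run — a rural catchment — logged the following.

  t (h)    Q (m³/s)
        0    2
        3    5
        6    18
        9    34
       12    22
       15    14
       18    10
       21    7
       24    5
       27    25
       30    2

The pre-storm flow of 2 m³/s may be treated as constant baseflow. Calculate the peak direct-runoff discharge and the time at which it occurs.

Subtracting baseflow gives direct-runoff ordinates: 0.0, 3.0, 16.0, 32.0, 20.0, 12.0, 8.0, 5.0, 3.0, 23.0, 0.0 m³/s.
The maximum is 32.0 m³/s, occurring at the reading for t = 9 h.

Q_p = 32.0 m³/s at t = 9 h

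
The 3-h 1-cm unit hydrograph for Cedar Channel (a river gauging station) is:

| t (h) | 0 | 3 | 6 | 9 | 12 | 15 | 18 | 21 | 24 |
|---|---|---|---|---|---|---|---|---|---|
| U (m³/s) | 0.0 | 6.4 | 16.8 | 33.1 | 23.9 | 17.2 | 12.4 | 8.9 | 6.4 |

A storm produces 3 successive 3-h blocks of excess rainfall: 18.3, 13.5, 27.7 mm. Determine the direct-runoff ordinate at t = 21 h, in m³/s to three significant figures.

Q ≈ 80.7 m³/s

By discrete convolution, Q_j = Σ (P_i / 10 mm) · U_{j−i}.
At t = 21 h (j=7): Q = (18.3/10)·8.9 + (13.5/10)·12.4 + (27.7/10)·17.2 = 80.7 m³/s.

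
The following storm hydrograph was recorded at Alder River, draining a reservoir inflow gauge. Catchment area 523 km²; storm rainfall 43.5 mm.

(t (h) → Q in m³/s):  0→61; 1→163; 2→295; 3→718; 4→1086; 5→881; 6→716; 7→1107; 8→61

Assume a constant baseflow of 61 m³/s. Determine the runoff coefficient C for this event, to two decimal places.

C ≈ 0.72

ΣQ_DR = 4539 m³/s; V = ΣQ_DR·Δt = 1.634 × 10^7 m³.
Runoff depth d = V / A = 31.24 mm.
C = d / P = 31.24 / 43.5 = 0.72.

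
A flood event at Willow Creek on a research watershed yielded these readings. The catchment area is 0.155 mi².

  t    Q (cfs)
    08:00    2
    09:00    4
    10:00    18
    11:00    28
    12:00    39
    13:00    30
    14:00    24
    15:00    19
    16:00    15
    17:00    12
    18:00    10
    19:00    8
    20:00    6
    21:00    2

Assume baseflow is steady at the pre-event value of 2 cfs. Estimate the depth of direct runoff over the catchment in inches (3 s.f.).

d ≈ 1.89 in

Direct runoff: 0.0, 2.0, 16.0, 26.0, 37.0, 28.0, 22.0, 17.0, 13.0, 10.0, 8.0, 6.0, 4.0, 0.0 cfs; ΣQ_DR = 189.0 cfs.
V = ΣQ_DR · Δt = 189.0 × 3600 s = 6.804 × 10^5 ft³.
Over A = 0.155 mi², depth = V / A = 1.89 in.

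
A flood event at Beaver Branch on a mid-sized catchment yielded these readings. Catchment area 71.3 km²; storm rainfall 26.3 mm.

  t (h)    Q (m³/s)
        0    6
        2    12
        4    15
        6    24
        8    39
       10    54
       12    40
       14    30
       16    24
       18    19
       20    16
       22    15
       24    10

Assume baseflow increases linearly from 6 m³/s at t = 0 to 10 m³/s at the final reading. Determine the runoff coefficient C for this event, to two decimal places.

ΣQ_DR = 200.0 m³/s; V = ΣQ_DR·Δt = 1.440 × 10^6 m³.
Runoff depth d = V / A = 20.20 mm.
C = d / P = 20.20 / 26.3 = 0.77.

C ≈ 0.77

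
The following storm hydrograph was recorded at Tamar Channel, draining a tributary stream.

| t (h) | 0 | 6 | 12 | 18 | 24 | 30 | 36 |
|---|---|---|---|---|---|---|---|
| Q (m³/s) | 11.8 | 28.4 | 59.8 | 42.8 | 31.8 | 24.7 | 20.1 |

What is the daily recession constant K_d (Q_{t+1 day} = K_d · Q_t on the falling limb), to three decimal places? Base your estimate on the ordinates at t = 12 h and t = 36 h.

K_d ≈ 0.336

Between t = 12 h and t = 36 h the flow falls from 59.8 to 20.1 m³/s over 4×6 h = 24 h.
Per-interval ratio K = (20.1/59.8)^(1/4) = 0.7614; K_d = K^(24/6) = 0.336.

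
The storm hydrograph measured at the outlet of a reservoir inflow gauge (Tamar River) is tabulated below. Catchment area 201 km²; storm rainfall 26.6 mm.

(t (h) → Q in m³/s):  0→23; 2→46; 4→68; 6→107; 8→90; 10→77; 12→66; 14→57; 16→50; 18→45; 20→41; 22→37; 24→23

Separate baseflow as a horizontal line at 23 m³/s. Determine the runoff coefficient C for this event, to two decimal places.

ΣQ_DR = 431.0 m³/s; V = ΣQ_DR·Δt = 3.103 × 10^6 m³.
Runoff depth d = V / A = 15.44 mm.
C = d / P = 15.44 / 26.6 = 0.58.

C ≈ 0.58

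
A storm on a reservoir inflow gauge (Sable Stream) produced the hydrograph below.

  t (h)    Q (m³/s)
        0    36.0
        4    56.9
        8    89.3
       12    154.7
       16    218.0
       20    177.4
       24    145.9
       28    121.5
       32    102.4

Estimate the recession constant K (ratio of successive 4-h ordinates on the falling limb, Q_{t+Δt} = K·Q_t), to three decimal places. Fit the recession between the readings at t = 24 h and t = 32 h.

Using the recession-limb readings at t = 24 h and t = 32 h: Q falls from 145.9 to 102.4 m³/s over 2 intervals.
K = (Q₂/Q₁)^(1/2) = (102.4/145.9)^(1/2) = 0.838.

K ≈ 0.838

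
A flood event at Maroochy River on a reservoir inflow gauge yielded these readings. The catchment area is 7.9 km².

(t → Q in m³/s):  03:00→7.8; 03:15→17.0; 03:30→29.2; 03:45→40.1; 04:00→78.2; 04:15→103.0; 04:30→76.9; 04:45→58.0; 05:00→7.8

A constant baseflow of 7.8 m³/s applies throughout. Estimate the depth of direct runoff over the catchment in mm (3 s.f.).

Direct runoff: 0.0, 9.2, 21.4, 32.3, 70.4, 95.2, 69.1, 50.2, 0.0 m³/s; ΣQ_DR = 347.8 m³/s.
V = ΣQ_DR · Δt = 347.8 × 900 s = 3.130 × 10^5 m³.
Over A = 7.9 km², depth = V / A = 39.6 mm.

d ≈ 39.6 mm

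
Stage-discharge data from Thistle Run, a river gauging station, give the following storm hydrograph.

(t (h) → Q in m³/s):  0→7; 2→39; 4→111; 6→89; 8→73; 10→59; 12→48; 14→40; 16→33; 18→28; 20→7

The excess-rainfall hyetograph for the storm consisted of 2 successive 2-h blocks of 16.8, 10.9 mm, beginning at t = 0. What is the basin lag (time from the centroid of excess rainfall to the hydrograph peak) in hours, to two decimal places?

t_L ≈ 2.21 h

Centroid of excess rainfall: t_c = Σ P_i·t̄_i / ΣP_i = 1.7870 h (block centres at 1, 3 h).
Hydrograph peak occurs at t = 4 h, so basin lag t_L = 4 − 1.7870 = 2.21 h.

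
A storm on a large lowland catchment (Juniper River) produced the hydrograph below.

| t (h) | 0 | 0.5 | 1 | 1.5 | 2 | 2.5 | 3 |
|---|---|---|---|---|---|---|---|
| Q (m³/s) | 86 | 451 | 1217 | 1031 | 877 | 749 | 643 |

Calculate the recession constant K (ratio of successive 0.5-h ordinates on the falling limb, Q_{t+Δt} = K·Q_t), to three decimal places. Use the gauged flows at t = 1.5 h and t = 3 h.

K ≈ 0.854

Using the recession-limb readings at t = 1.5 h and t = 3 h: Q falls from 1031 to 643 m³/s over 3 intervals.
K = (Q₂/Q₁)^(1/3) = (643/1031)^(1/3) = 0.854.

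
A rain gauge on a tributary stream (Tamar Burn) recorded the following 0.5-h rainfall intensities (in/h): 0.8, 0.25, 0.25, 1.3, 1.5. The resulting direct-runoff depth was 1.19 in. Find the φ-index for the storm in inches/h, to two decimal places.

Only the 3 blocks with intensity above φ contribute runoff: 0.8, 1.3, 1.5 in/h.
Σ(I−φ)·Δt = d  ⇒  (0.8+1.3+1.5 − 3φ)·0.5 = 1.19
φ = (3.600 − 1.19/0.5) / 3 = 0.41 in/h.

φ ≈ 0.41 in/h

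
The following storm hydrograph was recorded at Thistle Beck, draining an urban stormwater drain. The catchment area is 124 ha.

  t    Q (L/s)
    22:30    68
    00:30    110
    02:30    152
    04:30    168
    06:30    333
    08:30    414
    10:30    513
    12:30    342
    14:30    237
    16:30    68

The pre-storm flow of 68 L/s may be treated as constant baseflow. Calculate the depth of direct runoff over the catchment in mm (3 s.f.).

d ≈ 10.0 mm

Direct runoff: 0.0, 42.0, 84.0, 100.0, 265.0, 346.0, 445.0, 274.0, 169.0, 0.0 L/s; ΣQ_DR = 1725 L/s.
V = ΣQ_DR · Δt = 1725 × 7200 s = 1.242 × 10^7 L.
Over A = 124 ha, depth = V / A = 10.0 mm.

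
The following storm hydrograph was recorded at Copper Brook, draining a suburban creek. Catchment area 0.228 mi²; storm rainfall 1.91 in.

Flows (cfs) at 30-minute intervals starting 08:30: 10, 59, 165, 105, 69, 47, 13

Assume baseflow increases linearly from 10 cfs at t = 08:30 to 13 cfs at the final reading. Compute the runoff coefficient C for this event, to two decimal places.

ΣQ_DR = 387.5 cfs; V = ΣQ_DR·Δt = 6.975 × 10^5 ft³.
Runoff depth d = V / A = 1.317 in.
C = d / P = 1.317 / 1.91 = 0.69.

C ≈ 0.69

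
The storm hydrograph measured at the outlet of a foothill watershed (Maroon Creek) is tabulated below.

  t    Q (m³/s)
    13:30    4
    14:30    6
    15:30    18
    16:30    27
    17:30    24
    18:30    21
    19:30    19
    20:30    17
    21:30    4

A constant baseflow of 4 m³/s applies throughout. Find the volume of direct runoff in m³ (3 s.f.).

V ≈ 3.74 × 10^5 m³

Direct-runoff ordinates (Q − Q_b): 0.0, 2.0, 14.0, 23.0, 20.0, 17.0, 15.0, 13.0, 0.0 m³/s.
ΣQ_DR = 104.0 m³/s.
With Δt = 1 h = 3600 s, V = ΣQ_DR · Δt = 104.0 × 3600 = 3.74 × 10^5 m³.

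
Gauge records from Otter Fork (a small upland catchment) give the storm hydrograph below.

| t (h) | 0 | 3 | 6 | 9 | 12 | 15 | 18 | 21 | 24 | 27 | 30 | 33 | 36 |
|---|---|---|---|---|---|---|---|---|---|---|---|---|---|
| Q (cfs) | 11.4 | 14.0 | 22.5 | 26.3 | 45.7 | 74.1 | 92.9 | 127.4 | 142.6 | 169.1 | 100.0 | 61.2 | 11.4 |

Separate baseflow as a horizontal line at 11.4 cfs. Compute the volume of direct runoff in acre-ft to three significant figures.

V ≈ 186 acre-ft

Direct-runoff ordinates (Q − Q_b): 0.0, 2.6, 11.1, 14.9, 34.3, 62.7, 81.5, 116.0, 131.2, 157.7, 88.6, 49.8, 0.0 cfs.
ΣQ_DR = 750.4 cfs.
With Δt = 3 h = 10800 s, V = ΣQ_DR · Δt = 750.4 × 10800 = 8.10 × 10^6 ft³ = 186 acre-ft.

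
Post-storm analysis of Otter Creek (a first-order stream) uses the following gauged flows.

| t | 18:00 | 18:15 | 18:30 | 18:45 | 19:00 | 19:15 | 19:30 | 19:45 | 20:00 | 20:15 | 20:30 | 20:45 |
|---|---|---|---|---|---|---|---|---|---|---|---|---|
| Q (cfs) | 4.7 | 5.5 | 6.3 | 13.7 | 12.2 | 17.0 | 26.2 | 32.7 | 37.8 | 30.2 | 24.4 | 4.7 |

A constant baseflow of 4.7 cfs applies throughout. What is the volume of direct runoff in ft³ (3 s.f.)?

V ≈ 1.43 × 10^5 ft³

Direct-runoff ordinates (Q − Q_b): 0.0, 0.8, 1.6, 9.0, 7.5, 12.3, 21.5, 28.0, 33.1, 25.5, 19.7, 0.0 cfs.
ΣQ_DR = 159.0 cfs.
With Δt = 0.25 h = 900 s, V = ΣQ_DR · Δt = 159.0 × 900 = 1.43 × 10^5 ft³.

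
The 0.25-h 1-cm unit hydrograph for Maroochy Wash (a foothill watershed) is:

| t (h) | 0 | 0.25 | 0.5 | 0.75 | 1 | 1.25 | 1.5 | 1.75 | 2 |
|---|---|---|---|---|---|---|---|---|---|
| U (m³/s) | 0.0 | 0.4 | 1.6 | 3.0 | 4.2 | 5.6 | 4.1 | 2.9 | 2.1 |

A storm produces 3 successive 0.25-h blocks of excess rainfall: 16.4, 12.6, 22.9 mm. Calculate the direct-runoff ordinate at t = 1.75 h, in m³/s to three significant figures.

Q ≈ 22.7 m³/s

By discrete convolution, Q_j = Σ (P_i / 10 mm) · U_{j−i}.
At t = 1.75 h (j=7): Q = (16.4/10)·2.9 + (12.6/10)·4.1 + (22.9/10)·5.6 = 22.7 m³/s.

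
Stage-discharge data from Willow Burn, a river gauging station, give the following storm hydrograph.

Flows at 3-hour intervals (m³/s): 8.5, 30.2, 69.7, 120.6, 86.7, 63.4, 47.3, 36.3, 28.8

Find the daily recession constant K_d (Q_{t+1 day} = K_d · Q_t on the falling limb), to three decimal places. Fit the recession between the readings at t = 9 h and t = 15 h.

K_d ≈ 0.076

Between t = 9 h and t = 15 h the flow falls from 120.6 to 63.4 m³/s over 2×3 h = 6 h.
Per-interval ratio K = (63.4/120.6)^(1/2) = 0.7251; K_d = K^(24/3) = 0.076.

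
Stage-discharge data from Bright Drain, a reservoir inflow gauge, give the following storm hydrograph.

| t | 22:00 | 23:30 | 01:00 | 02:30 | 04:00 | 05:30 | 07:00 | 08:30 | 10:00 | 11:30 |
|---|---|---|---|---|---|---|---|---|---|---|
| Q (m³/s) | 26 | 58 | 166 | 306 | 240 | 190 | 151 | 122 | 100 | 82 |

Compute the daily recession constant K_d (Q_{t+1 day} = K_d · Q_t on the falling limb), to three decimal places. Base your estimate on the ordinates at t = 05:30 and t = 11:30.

Between t = 05:30 and t = 11:30 the flow falls from 190 to 82 m³/s over 4×1.5 h = 6 h.
Per-interval ratio K = (82/190)^(1/4) = 0.8105; K_d = K^(24/1.5) = 0.035.

K_d ≈ 0.035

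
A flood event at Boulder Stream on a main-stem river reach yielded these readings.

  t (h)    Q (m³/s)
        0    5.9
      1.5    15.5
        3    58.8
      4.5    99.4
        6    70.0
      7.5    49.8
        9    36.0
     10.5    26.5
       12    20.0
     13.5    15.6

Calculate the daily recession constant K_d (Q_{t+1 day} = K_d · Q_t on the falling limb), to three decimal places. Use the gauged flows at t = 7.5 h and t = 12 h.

Between t = 7.5 h and t = 12 h the flow falls from 49.8 to 20.0 m³/s over 3×1.5 h = 4.5 h.
Per-interval ratio K = (20.0/49.8)^(1/3) = 0.7378; K_d = K^(24/1.5) = 0.008.

K_d ≈ 0.008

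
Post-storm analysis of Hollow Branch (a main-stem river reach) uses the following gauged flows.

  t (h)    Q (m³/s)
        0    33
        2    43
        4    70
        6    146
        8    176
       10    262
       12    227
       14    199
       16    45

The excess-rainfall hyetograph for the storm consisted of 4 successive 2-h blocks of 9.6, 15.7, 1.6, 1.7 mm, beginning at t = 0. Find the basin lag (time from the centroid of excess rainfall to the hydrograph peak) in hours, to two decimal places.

t_L ≈ 7.32 h

Centroid of excess rainfall: t_c = Σ P_i·t̄_i / ΣP_i = 2.6783 h (block centres at 1, 3, 5, 7 h).
Hydrograph peak occurs at t = 10 h, so basin lag t_L = 10 − 2.6783 = 7.32 h.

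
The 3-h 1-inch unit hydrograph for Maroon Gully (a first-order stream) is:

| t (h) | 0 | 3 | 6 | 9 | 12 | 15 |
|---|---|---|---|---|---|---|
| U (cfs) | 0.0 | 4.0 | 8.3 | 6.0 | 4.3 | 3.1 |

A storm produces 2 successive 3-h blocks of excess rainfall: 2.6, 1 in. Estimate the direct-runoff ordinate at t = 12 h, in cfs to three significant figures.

By discrete convolution, Q_j = Σ (P_i / 1 in) · U_{j−i}.
At t = 12 h (j=4): Q = (2.6/1)·4.3 + (1/1)·6.0 = 17.2 cfs.

Q ≈ 17.2 cfs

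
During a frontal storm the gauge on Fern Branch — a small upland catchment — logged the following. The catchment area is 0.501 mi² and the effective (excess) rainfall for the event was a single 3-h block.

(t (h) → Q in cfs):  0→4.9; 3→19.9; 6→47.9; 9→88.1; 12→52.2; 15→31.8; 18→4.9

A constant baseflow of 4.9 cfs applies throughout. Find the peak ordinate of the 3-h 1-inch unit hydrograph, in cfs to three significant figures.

Direct runoff: 0.0, 15.0, 43.0, 83.2, 47.3, 26.9, 0.0 cfs; ΣQ_DR = 215.4 cfs, peak = 83.2 cfs.
Runoff depth d = ΣQ_DR·Δt / A = 215.4 × 10800 / (0.501 mi²) = 1.999 in.
The 1-inch UH is the DRH scaled by (1 in)/d, so U_p = 83.2 × 1/1.999 = 41.6 cfs.

U_p ≈ 41.6 cfs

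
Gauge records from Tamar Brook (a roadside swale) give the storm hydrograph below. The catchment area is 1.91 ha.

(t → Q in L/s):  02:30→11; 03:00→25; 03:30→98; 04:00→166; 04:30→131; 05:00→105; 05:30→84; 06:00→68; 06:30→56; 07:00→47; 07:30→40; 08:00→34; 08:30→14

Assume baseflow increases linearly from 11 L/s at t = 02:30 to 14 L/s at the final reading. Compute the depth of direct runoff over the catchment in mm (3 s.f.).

Direct runoff: 0.00, 13.75, 86.50, 154.25, 119.00, 92.75, 71.50, 55.25, 43.00, 33.75, 26.50, 20.25, 0.00 L/s; ΣQ_DR = 716.5 L/s.
V = ΣQ_DR · Δt = 716.5 × 1800 s = 1.290 × 10^6 L.
Over A = 1.91 ha, depth = V / A = 67.5 mm.

d ≈ 67.5 mm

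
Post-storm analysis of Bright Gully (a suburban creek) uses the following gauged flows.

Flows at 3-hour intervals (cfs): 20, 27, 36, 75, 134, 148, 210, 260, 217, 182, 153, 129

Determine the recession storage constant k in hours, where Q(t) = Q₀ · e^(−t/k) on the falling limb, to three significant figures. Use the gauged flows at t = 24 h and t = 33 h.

On the falling limb, Q drops from 217 to 129 cfs between t = 24 h and t = 33 h (Δt = 9 h).
k = −Δt / ln(Q₂/Q₁) = −9 / ln(129/217) = 17.3 h.

k ≈ 17.3 h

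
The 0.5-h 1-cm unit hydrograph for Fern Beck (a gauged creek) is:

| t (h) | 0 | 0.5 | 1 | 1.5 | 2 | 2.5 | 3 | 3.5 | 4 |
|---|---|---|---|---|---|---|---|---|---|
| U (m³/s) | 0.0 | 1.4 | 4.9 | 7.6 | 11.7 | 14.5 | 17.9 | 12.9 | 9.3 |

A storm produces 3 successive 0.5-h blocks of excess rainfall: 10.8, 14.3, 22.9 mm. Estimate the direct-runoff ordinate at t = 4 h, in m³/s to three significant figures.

By discrete convolution, Q_j = Σ (P_i / 10 mm) · U_{j−i}.
At t = 4 h (j=8): Q = (10.8/10)·9.3 + (14.3/10)·12.9 + (22.9/10)·17.9 = 69.5 m³/s.

Q ≈ 69.5 m³/s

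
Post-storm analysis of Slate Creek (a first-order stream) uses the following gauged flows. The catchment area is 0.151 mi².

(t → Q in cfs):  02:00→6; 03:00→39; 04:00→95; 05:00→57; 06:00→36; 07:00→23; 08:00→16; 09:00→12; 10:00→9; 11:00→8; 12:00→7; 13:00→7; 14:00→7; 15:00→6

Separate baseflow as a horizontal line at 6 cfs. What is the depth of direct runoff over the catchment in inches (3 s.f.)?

Direct runoff: 0.0, 33.0, 89.0, 51.0, 30.0, 17.0, 10.0, 6.0, 3.0, 2.0, 1.0, 1.0, 1.0, 0.0 cfs; ΣQ_DR = 244.0 cfs.
V = ΣQ_DR · Δt = 244.0 × 3600 s = 8.784 × 10^5 ft³.
Over A = 0.151 mi², depth = V / A = 2.50 in.

d ≈ 2.50 in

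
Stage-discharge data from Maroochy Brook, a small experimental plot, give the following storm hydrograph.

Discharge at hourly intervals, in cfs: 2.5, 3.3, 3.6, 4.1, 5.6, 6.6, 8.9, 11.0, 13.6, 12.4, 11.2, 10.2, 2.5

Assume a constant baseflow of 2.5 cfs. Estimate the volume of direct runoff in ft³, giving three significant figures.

V ≈ 2.27 × 10^5 ft³

Direct-runoff ordinates (Q − Q_b): 0.0, 0.8, 1.1, 1.6, 3.1, 4.1, 6.4, 8.5, 11.1, 9.9, 8.7, 7.7, 0.0 cfs.
ΣQ_DR = 63.00 cfs.
With Δt = 1 h = 3600 s, V = ΣQ_DR · Δt = 63.00 × 3600 = 2.27 × 10^5 ft³.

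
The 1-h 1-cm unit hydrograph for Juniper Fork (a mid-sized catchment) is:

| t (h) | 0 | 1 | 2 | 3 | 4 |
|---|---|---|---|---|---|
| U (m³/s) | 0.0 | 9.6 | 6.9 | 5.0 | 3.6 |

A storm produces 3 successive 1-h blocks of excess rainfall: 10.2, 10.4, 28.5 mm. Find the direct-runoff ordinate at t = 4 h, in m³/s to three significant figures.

Q ≈ 28.5 m³/s

By discrete convolution, Q_j = Σ (P_i / 10 mm) · U_{j−i}.
At t = 4 h (j=4): Q = (10.2/10)·3.6 + (10.4/10)·5.0 + (28.5/10)·6.9 = 28.5 m³/s.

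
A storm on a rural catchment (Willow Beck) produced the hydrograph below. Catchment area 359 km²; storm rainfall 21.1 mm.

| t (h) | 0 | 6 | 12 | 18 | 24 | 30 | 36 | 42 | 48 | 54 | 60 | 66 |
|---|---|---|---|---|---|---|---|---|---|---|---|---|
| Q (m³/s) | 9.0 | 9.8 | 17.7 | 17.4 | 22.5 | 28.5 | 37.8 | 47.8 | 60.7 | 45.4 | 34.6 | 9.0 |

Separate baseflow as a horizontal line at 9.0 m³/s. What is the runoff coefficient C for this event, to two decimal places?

ΣQ_DR = 232.2 m³/s; V = ΣQ_DR·Δt = 5.016 × 10^6 m³.
Runoff depth d = V / A = 13.97 mm.
C = d / P = 13.97 / 21.1 = 0.66.

C ≈ 0.66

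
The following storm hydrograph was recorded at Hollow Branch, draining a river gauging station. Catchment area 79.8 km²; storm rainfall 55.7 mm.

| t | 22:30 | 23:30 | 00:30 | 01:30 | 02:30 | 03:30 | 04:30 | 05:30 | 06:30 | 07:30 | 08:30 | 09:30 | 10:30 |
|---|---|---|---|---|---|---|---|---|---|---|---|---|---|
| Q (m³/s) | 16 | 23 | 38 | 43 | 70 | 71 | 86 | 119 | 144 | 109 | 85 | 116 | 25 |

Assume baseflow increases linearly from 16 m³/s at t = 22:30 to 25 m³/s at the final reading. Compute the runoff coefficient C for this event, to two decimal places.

C ≈ 0.55

ΣQ_DR = 678.5 m³/s; V = ΣQ_DR·Δt = 2.443 × 10^6 m³.
Runoff depth d = V / A = 30.61 mm.
C = d / P = 30.61 / 55.7 = 0.55.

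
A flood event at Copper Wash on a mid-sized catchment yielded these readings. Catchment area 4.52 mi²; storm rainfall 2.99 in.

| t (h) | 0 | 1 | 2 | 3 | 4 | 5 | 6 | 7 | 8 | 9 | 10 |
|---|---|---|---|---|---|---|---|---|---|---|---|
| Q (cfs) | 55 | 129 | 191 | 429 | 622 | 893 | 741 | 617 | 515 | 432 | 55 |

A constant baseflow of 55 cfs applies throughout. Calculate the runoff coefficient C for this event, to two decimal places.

C ≈ 0.47

ΣQ_DR = 4074 cfs; V = ΣQ_DR·Δt = 1.467 × 10^7 ft³.
Runoff depth d = V / A = 1.397 in.
C = d / P = 1.397 / 2.99 = 0.47.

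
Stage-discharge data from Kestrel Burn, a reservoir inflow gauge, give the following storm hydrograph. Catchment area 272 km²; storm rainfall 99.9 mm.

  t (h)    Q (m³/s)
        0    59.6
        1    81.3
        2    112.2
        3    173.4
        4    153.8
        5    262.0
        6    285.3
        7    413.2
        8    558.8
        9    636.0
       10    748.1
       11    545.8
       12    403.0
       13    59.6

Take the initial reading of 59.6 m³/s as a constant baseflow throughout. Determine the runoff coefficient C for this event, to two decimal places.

ΣQ_DR = 3658 m³/s; V = ΣQ_DR·Δt = 1.317 × 10^7 m³.
Runoff depth d = V / A = 48.41 mm.
C = d / P = 48.41 / 99.9 = 0.48.

C ≈ 0.48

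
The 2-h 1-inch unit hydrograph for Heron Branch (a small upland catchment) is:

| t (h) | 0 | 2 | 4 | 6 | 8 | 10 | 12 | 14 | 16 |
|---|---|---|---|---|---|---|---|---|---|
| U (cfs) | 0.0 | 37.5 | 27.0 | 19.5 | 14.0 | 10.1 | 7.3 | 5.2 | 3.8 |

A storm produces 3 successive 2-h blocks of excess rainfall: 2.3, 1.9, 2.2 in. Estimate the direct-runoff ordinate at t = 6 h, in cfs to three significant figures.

Q ≈ 179 cfs

By discrete convolution, Q_j = Σ (P_i / 1 in) · U_{j−i}.
At t = 6 h (j=3): Q = (2.3/1)·19.5 + (1.9/1)·27.0 + (2.2/1)·37.5 = 179 cfs.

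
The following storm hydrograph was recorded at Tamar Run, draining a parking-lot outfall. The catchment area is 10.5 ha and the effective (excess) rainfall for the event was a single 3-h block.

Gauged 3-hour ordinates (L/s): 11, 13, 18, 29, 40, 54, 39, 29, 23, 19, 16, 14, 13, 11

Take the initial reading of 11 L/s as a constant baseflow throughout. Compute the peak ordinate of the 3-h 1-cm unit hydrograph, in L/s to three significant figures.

Direct runoff: 0.0, 2.0, 7.0, 18.0, 29.0, 43.0, 28.0, 18.0, 12.0, 8.0, 5.0, 3.0, 2.0, 0.0 L/s; ΣQ_DR = 175.0 L/s, peak = 43.0 L/s.
Runoff depth d = ΣQ_DR·Δt / A = 175.0 × 10800 / (10.5 ha) = 18.00 mm.
The 1-cm UH is the DRH scaled by (10 mm)/d, so U_p = 43.0 × 10/18.00 = 23.9 L/s.

U_p ≈ 23.9 L/s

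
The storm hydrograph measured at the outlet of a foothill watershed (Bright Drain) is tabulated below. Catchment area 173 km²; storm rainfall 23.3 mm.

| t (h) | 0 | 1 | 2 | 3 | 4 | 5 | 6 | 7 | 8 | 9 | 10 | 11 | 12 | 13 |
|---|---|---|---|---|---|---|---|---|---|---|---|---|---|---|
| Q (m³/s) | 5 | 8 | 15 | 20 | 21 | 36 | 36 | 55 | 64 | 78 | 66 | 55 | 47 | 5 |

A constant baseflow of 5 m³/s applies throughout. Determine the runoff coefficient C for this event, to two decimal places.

ΣQ_DR = 441.0 m³/s; V = ΣQ_DR·Δt = 1.588 × 10^6 m³.
Runoff depth d = V / A = 9.177 mm.
C = d / P = 9.177 / 23.3 = 0.39.

C ≈ 0.39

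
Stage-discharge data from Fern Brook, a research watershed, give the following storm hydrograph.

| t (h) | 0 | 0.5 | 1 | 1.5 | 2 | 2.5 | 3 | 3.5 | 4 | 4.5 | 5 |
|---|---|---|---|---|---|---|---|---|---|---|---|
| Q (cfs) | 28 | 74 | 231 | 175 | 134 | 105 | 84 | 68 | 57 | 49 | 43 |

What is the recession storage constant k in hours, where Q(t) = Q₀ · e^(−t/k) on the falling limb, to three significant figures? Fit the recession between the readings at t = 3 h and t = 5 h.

On the falling limb, Q drops from 84 to 43 cfs between t = 3 h and t = 5 h (Δt = 2 h).
k = −Δt / ln(Q₂/Q₁) = −2 / ln(43/84) = 2.99 h.

k ≈ 2.99 h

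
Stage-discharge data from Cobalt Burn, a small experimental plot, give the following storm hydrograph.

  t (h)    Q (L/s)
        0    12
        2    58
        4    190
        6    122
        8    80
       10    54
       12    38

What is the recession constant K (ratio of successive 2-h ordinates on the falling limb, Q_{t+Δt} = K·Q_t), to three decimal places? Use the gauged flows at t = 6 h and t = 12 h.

K ≈ 0.678

Using the recession-limb readings at t = 6 h and t = 12 h: Q falls from 122 to 38 L/s over 3 intervals.
K = (Q₂/Q₁)^(1/3) = (38/122)^(1/3) = 0.678.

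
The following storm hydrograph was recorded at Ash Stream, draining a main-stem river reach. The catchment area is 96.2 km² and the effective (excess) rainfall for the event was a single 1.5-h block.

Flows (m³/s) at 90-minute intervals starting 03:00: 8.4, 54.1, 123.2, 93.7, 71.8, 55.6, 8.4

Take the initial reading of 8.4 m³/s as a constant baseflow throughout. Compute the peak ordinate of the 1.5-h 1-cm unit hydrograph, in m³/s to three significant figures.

Direct runoff: 0.0, 45.7, 114.8, 85.3, 63.4, 47.2, 0.0 m³/s; ΣQ_DR = 356.4 m³/s, peak = 114.8 m³/s.
Runoff depth d = ΣQ_DR·Δt / A = 356.4 × 5400 / (96.2 km²) = 20.01 mm.
The 1-cm UH is the DRH scaled by (10 mm)/d, so U_p = 114.8 × 10/20.01 = 57.4 m³/s.

U_p ≈ 57.4 m³/s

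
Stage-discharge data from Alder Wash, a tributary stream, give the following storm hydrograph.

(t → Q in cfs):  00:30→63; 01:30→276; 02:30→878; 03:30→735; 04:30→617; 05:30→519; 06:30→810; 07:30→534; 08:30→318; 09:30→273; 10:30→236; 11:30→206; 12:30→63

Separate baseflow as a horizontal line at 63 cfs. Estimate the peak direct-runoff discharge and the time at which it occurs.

Subtracting baseflow gives direct-runoff ordinates: 0.0, 213.0, 815.0, 672.0, 554.0, 456.0, 747.0, 471.0, 255.0, 210.0, 173.0, 143.0, 0.0 cfs.
The maximum is 815.0 cfs, occurring at the reading for t = 02:30.

Q_p = 815.0 cfs at t = 02:30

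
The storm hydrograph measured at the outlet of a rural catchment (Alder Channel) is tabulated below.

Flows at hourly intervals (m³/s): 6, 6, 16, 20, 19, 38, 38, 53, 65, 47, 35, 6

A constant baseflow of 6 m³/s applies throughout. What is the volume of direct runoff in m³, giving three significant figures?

V ≈ 9.97 × 10^5 m³

Direct-runoff ordinates (Q − Q_b): 0.0, 0.0, 10.0, 14.0, 13.0, 32.0, 32.0, 47.0, 59.0, 41.0, 29.0, 0.0 m³/s.
ΣQ_DR = 277.0 m³/s.
With Δt = 1 h = 3600 s, V = ΣQ_DR · Δt = 277.0 × 3600 = 9.97 × 10^5 m³.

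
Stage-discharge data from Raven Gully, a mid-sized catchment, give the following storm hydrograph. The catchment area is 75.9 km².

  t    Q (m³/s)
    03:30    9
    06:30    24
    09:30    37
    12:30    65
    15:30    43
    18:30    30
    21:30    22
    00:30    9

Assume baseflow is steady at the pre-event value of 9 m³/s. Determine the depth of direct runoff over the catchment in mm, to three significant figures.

d ≈ 23.8 mm

Direct runoff: 0.0, 15.0, 28.0, 56.0, 34.0, 21.0, 13.0, 0.0 m³/s; ΣQ_DR = 167.0 m³/s.
V = ΣQ_DR · Δt = 167.0 × 10800 s = 1.804 × 10^6 m³.
Over A = 75.9 km², depth = V / A = 23.8 mm.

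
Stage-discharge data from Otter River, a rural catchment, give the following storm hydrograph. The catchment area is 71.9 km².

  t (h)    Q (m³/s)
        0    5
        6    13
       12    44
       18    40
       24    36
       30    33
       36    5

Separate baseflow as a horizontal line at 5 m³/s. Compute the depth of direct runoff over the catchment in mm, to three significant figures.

Direct runoff: 0.0, 8.0, 39.0, 35.0, 31.0, 28.0, 0.0 m³/s; ΣQ_DR = 141.0 m³/s.
V = ΣQ_DR · Δt = 141.0 × 21600 s = 3.046 × 10^6 m³.
Over A = 71.9 km², depth = V / A = 42.4 mm.

d ≈ 42.4 mm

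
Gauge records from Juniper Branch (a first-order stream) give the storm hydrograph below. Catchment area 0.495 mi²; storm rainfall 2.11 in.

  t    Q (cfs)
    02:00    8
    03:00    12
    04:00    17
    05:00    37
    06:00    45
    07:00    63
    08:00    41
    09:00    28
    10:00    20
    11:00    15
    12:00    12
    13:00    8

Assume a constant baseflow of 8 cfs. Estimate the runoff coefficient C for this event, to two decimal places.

C ≈ 0.31

ΣQ_DR = 210.0 cfs; V = ΣQ_DR·Δt = 7.560 × 10^5 ft³.
Runoff depth d = V / A = 0.6574 in.
C = d / P = 0.6574 / 2.11 = 0.31.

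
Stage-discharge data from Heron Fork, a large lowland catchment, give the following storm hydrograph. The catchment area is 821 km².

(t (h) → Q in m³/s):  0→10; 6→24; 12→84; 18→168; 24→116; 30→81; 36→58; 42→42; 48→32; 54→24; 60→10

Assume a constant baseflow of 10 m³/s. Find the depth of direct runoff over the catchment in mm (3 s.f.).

d ≈ 14.2 mm

Direct runoff: 0.0, 14.0, 74.0, 158.0, 106.0, 71.0, 48.0, 32.0, 22.0, 14.0, 0.0 m³/s; ΣQ_DR = 539.0 m³/s.
V = ΣQ_DR · Δt = 539.0 × 21600 s = 1.164 × 10^7 m³.
Over A = 821 km², depth = V / A = 14.2 mm.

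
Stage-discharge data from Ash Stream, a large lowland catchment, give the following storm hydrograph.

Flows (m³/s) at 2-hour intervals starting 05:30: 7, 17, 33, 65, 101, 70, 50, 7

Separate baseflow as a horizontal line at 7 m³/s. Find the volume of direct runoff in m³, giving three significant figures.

V ≈ 2.12 × 10^6 m³

Direct-runoff ordinates (Q − Q_b): 0.0, 10.0, 26.0, 58.0, 94.0, 63.0, 43.0, 0.0 m³/s.
ΣQ_DR = 294.0 m³/s.
With Δt = 2 h = 7200 s, V = ΣQ_DR · Δt = 294.0 × 7200 = 2.12 × 10^6 m³.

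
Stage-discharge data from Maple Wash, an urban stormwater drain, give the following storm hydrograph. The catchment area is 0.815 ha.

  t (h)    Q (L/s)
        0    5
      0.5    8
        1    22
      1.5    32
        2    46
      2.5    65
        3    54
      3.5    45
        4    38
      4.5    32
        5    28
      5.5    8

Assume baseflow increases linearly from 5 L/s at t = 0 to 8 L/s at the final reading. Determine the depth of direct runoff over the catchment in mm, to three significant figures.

Direct runoff: 0.00, 2.73, 16.45, 26.18, 39.91, 58.64, 47.36, 38.09, 30.82, 24.55, 20.27, 0.00 L/s; ΣQ_DR = 305.0 L/s.
V = ΣQ_DR · Δt = 305.0 × 1800 s = 5.490 × 10^5 L.
Over A = 0.815 ha, depth = V / A = 67.4 mm.

d ≈ 67.4 mm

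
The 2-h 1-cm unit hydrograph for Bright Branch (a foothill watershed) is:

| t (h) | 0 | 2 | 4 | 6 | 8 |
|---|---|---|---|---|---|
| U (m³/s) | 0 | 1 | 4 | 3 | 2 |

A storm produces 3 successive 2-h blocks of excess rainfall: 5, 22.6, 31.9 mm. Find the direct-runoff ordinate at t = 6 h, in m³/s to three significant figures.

Q ≈ 13.7 m³/s

By discrete convolution, Q_j = Σ (P_i / 10 mm) · U_{j−i}.
At t = 6 h (j=3): Q = (5/10)·3 + (22.6/10)·4 + (31.9/10)·1 = 13.7 m³/s.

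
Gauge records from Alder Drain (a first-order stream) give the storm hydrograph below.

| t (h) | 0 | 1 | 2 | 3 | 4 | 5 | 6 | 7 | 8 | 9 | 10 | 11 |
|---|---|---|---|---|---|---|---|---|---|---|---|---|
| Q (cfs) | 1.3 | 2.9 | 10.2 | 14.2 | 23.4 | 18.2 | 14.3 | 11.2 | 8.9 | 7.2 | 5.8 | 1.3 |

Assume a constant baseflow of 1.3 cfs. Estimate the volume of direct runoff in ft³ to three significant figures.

Direct-runoff ordinates (Q − Q_b): 0.0, 1.6, 8.9, 12.9, 22.1, 16.9, 13.0, 9.9, 7.6, 5.9, 4.5, 0.0 cfs.
ΣQ_DR = 103.3 cfs.
With Δt = 1 h = 3600 s, V = ΣQ_DR · Δt = 103.3 × 3600 = 3.72 × 10^5 ft³.

V ≈ 3.72 × 10^5 ft³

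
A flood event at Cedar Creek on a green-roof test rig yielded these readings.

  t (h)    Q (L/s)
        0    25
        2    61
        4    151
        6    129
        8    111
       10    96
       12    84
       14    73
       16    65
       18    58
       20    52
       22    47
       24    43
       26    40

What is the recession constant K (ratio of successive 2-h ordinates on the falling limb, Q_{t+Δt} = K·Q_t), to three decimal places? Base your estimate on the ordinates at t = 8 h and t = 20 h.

K ≈ 0.881

Using the recession-limb readings at t = 8 h and t = 20 h: Q falls from 111 to 52 L/s over 6 intervals.
K = (Q₂/Q₁)^(1/6) = (52/111)^(1/6) = 0.881.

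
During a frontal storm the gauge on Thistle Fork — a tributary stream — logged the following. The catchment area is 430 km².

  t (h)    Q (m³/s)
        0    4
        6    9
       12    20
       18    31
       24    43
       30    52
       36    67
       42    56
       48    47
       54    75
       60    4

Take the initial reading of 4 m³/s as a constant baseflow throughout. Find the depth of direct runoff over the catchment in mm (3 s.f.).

d ≈ 18.3 mm

Direct runoff: 0.0, 5.0, 16.0, 27.0, 39.0, 48.0, 63.0, 52.0, 43.0, 71.0, 0.0 m³/s; ΣQ_DR = 364.0 m³/s.
V = ΣQ_DR · Δt = 364.0 × 21600 s = 7.862 × 10^6 m³.
Over A = 430 km², depth = V / A = 18.3 mm.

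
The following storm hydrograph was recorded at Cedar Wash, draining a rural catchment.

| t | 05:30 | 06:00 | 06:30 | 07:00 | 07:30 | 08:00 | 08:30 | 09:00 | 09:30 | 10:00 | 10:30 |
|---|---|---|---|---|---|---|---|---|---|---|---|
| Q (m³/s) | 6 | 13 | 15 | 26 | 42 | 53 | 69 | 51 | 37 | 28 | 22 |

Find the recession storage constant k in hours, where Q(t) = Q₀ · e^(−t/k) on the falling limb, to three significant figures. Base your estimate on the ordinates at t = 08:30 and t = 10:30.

On the falling limb, Q drops from 69 to 22 m³/s between t = 08:30 and t = 10:30 (Δt = 2 h).
k = −Δt / ln(Q₂/Q₁) = −2 / ln(22/69) = 1.75 h.

k ≈ 1.75 h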